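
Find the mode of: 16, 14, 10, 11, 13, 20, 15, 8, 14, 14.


Frequencies: 8:1, 10:1, 11:1, 13:1, 14:3, 15:1, 16:1, 20:1
Max frequency = 3
Mode = 14

Mode = 14


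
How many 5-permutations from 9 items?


P(9,5) = 9!/4!
= 362880/24
= 15120

P(9,5) = 15120


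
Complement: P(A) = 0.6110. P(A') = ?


P(not A) = 1 - 0.6110 = 0.3890

P(not A) = 0.3890


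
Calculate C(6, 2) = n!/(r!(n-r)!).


C(6,2) = 6!/(2! × 4!)
= 720/(2 × 24)
= 15

C(6,2) = 15


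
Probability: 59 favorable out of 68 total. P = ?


P = 59/68 = 0.8676

P = 0.8676


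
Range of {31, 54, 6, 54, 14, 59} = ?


Max = 59, Min = 6
Range = 59 - 6 = 53

Range = 53


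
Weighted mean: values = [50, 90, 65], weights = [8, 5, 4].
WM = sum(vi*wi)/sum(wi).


Numerator = 50*8 + 90*5 + 65*4 = 1110
Denominator = 8 + 5 + 4 = 17
WM = 1110/17 = 65.2941

WM = 65.2941


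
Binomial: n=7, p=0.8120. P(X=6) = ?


C(7,6) = 7
p^6 = 0.286640
(1-p)^1 = 0.188000
P = 7 * 0.286640 * 0.188000 = 0.3772

P(X=6) = 0.3772


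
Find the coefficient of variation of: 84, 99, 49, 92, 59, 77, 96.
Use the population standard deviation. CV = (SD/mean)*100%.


Mean = 79.4286
SD = 17.6705
CV = (17.6705/79.4286)*100 = 22.2470%

CV = 22.2470%


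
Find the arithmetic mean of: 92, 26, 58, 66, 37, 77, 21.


Sum = 92 + 26 + 58 + 66 + 37 + 77 + 21 = 377
n = 7
Mean = 377/7 = 53.8571

Mean = 53.8571


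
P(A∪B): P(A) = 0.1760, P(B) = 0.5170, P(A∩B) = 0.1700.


P(A∪B) = 0.1760 + 0.5170 - 0.1700
= 0.6930 - 0.1700
= 0.5230

P(A∪B) = 0.5230


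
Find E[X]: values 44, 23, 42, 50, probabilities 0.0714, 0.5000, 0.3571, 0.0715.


E[X] = 44*0.0714 + 23*0.5000 + 42*0.3571 + 50*0.0715
= 3.1416 + 11.5000 + 14.9982 + 3.5750
= 33.2148

E[X] = 33.2148


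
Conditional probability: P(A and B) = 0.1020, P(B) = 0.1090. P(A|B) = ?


P(A|B) = 0.1020/0.1090 = 0.9358

P(A|B) = 0.9358


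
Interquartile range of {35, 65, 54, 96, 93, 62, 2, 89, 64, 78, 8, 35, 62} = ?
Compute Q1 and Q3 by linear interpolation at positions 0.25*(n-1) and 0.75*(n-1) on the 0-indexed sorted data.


Sorted: 2, 8, 35, 35, 54, 62, 62, 64, 65, 78, 89, 93, 96
Q1 (25th %ile) = 35.0000
Q3 (75th %ile) = 78.0000
IQR = 78.0000 - 35.0000 = 43.0000

IQR = 43.0000


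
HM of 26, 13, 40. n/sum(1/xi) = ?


Sum of reciprocals = 1/26 + 1/13 + 1/40 = 0.140385
HM = 3/0.140385 = 21.3699

HM = 21.3699


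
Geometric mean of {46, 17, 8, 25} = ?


Product = 46 × 17 × 8 × 25 = 156400
GM = 156400^(1/4) = 19.8865

GM = 19.8865


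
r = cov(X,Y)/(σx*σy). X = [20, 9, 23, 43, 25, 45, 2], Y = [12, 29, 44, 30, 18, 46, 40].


Mean X = 23.8571, Mean Y = 31.2857
SD X = 14.778639, SD Y = 12.008500
Cov = 25.469388
r = 25.469388/(14.778639*12.008500) = 0.1435

r = 0.1435


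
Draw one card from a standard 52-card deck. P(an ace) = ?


4 aces in 52 cards
P = 4/52 = 0.0769

P = 0.0769


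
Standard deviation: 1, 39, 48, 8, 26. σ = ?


Mean = 24.4000
Variance = 317.8400
SD = sqrt(317.8400) = 17.8281

SD = 17.8281


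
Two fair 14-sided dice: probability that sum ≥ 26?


Total outcomes = 14×14 = 196
Favorable (sum ≥ 26): 6
P = 6/196 = 0.0306

P = 0.0306


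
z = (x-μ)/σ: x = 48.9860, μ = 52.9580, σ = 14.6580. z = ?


z = (48.9860 - 52.9580)/14.6580
= -3.9720/14.6580
= -0.2710

z = -0.2710


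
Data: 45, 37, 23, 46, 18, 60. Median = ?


Sorted: 18, 23, 37, 45, 46, 60
n = 6 (even)
Middle values: 37 and 45
Median = (37+45)/2 = 41.0000

Median = 41.0000


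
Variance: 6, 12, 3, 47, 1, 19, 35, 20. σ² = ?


Mean = 17.8750
Squared deviations: 141.0156, 34.5156, 221.2656, 848.2656, 284.7656, 1.2656, 293.2656, 4.5156
Sum = 1828.8750
Variance = 1828.8750/8 = 228.6094

Variance = 228.6094


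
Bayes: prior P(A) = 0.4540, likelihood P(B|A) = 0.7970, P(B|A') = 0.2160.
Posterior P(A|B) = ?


P(B) = P(B|A)*P(A) + P(B|A')*P(A')
= 0.7970*0.4540 + 0.2160*0.5460
= 0.361838 + 0.117936 = 0.479774
P(A|B) = 0.361838/0.479774 = 0.7542

P(A|B) = 0.7542


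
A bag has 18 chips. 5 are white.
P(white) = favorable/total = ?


P = 5/18 = 0.2778

P = 0.2778


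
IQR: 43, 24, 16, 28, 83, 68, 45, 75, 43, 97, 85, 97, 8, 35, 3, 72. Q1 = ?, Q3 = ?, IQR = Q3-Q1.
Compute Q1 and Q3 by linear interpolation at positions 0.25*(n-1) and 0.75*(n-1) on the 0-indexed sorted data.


Sorted: 3, 8, 16, 24, 28, 35, 43, 43, 45, 68, 72, 75, 83, 85, 97, 97
Q1 (25th %ile) = 27.0000
Q3 (75th %ile) = 77.0000
IQR = 77.0000 - 27.0000 = 50.0000

IQR = 50.0000


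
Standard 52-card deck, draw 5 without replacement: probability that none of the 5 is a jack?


P(no jacks) = (48/52) × (47/51) × (46/50) × (45/49) × (44/48)
= 0.6588

P = 0.6588


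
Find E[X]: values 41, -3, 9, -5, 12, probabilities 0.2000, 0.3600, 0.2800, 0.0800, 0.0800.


E[X] = 41*0.2000 - 3*0.3600 + 9*0.2800 - 5*0.0800 + 12*0.0800
= 8.2000 - 1.0800 + 2.5200 - 0.4000 + 0.9600
= 10.2000

E[X] = 10.2000


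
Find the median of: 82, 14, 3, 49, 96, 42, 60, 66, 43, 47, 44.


Sorted: 3, 14, 42, 43, 44, 47, 49, 60, 66, 82, 96
n = 11 (odd)
Middle value = 47

Median = 47


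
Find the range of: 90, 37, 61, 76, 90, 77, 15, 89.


Max = 90, Min = 15
Range = 90 - 15 = 75

Range = 75


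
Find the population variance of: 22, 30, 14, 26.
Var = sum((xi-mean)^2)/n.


Mean = 23.0000
Squared deviations: 1.0000, 49.0000, 81.0000, 9.0000
Sum = 140.0000
Variance = 140.0000/4 = 35.0000

Variance = 35.0000


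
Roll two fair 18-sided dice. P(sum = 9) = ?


Total outcomes = 18×18 = 324
Favorable (sum = 9): 8
P = 8/324 = 0.0247

P = 0.0247


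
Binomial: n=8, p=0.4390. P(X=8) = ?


C(8,8) = 1
p^8 = 0.001379
(1-p)^0 = 1.000000
P = 1 * 0.001379 * 1.000000 = 0.0014

P(X=8) = 0.0014


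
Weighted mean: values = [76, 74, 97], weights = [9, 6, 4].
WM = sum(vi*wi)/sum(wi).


Numerator = 76*9 + 74*6 + 97*4 = 1516
Denominator = 9 + 6 + 4 = 19
WM = 1516/19 = 79.7895

WM = 79.7895


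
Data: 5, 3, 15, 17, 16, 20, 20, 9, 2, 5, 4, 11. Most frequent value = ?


Frequencies: 2:1, 3:1, 4:1, 5:2, 9:1, 11:1, 15:1, 16:1, 17:1, 20:2
Max frequency = 2
Mode = 5, 20

Mode = 5, 20


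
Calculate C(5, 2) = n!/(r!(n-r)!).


C(5,2) = 5!/(2! × 3!)
= 120/(2 × 6)
= 10

C(5,2) = 10


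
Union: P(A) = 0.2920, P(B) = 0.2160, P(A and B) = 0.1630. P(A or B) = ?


P(A∪B) = 0.2920 + 0.2160 - 0.1630
= 0.5080 - 0.1630
= 0.3450

P(A∪B) = 0.3450


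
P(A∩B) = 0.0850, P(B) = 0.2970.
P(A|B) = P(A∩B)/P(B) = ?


P(A|B) = 0.0850/0.2970 = 0.2862

P(A|B) = 0.2862


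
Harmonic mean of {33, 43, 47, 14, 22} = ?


Sum of reciprocals = 1/33 + 1/43 + 1/47 + 1/14 + 1/22 = 0.191719
HM = 5/0.191719 = 26.0799

HM = 26.0799


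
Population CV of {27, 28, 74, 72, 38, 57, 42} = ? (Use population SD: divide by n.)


Mean = 48.2857
SD = 18.1637
CV = (18.1637/48.2857)*100 = 37.6170%

CV = 37.6170%


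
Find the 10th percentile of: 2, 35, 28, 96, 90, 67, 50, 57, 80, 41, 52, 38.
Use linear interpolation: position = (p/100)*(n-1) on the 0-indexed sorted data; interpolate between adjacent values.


Sorted: 2, 28, 35, 38, 41, 50, 52, 57, 67, 80, 90, 96
n = 12
Index = 10/100 * 11 = 1.1000
Lower = data[1] = 28, Upper = data[2] = 35
P10 = 28 + 0.1000*(7) = 28.7000

P10 = 28.7000


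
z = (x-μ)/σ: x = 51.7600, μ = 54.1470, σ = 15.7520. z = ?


z = (51.7600 - 54.1470)/15.7520
= -2.3870/15.7520
= -0.1515

z = -0.1515


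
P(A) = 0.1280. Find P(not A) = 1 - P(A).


P(not A) = 1 - 0.1280 = 0.8720

P(not A) = 0.8720


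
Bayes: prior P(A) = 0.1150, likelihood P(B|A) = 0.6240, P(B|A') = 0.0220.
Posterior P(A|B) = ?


P(B) = P(B|A)*P(A) + P(B|A')*P(A')
= 0.6240*0.1150 + 0.0220*0.8850
= 0.071760 + 0.019470 = 0.091230
P(A|B) = 0.071760/0.091230 = 0.7866

P(A|B) = 0.7866


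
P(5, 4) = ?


P(5,4) = 5!/1!
= 120/1
= 120

P(5,4) = 120


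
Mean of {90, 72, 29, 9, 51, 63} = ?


Sum = 90 + 72 + 29 + 9 + 51 + 63 = 314
n = 6
Mean = 314/6 = 52.3333

Mean = 52.3333


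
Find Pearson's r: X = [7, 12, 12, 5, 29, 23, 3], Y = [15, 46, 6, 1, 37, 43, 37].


Mean X = 13.0000, Mean Y = 26.4286
SD X = 8.928286, SD Y = 17.220064
Cov = 71.714286
r = 71.714286/(8.928286*17.220064) = 0.4664

r = 0.4664


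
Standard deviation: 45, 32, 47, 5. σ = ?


Mean = 32.2500
Variance = 280.6875
SD = sqrt(280.6875) = 16.7537

SD = 16.7537


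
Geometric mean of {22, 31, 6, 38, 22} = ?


Product = 22 × 31 × 6 × 38 × 22 = 3420912
GM = 3420912^(1/5) = 20.2688

GM = 20.2688


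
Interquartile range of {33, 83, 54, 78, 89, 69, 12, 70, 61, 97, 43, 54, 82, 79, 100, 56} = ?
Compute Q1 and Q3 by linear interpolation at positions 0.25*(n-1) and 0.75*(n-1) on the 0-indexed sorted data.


Sorted: 12, 33, 43, 54, 54, 56, 61, 69, 70, 78, 79, 82, 83, 89, 97, 100
Q1 (25th %ile) = 54.0000
Q3 (75th %ile) = 82.2500
IQR = 82.2500 - 54.0000 = 28.2500

IQR = 28.2500


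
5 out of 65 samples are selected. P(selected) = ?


P = 5/65 = 0.0769

P = 0.0769


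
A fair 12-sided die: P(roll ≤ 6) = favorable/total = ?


Favorable outcomes (roll ≤ 6): 6
Total outcomes = 12
P = 6/12 = 0.5000

P = 0.5000


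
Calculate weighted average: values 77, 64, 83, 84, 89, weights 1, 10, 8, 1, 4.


Numerator = 77*1 + 64*10 + 83*8 + 84*1 + 89*4 = 1821
Denominator = 1 + 10 + 8 + 1 + 4 = 24
WM = 1821/24 = 75.8750

WM = 75.8750


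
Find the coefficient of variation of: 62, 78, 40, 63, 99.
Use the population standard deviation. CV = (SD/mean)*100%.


Mean = 68.4000
SD = 19.5202
CV = (19.5202/68.4000)*100 = 28.5384%

CV = 28.5384%


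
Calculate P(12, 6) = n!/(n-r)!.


P(12,6) = 12!/6!
= 479001600/720
= 665280

P(12,6) = 665280


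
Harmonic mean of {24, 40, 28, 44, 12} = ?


Sum of reciprocals = 1/24 + 1/40 + 1/28 + 1/44 + 1/12 = 0.208442
HM = 5/0.208442 = 23.9875

HM = 23.9875


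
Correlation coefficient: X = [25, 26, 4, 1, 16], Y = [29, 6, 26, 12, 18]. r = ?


Mean X = 14.4000, Mean Y = 18.2000
SD X = 10.365327, SD Y = 8.541663
Cov = -5.080000
r = -5.080000/(10.365327*8.541663) = -0.0574

r = -0.0574


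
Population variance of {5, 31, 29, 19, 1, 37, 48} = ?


Mean = 24.2857
Squared deviations: 371.9388, 45.0816, 22.2245, 27.9388, 542.2245, 161.6531, 562.3673
Sum = 1733.4286
Variance = 1733.4286/7 = 247.6327

Variance = 247.6327


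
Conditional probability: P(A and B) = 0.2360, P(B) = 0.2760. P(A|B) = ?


P(A|B) = 0.2360/0.2760 = 0.8551

P(A|B) = 0.8551


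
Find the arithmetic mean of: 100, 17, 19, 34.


Sum = 100 + 17 + 19 + 34 = 170
n = 4
Mean = 170/4 = 42.5000

Mean = 42.5000


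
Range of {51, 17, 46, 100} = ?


Max = 100, Min = 17
Range = 100 - 17 = 83

Range = 83


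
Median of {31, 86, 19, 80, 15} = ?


Sorted: 15, 19, 31, 80, 86
n = 5 (odd)
Middle value = 31

Median = 31


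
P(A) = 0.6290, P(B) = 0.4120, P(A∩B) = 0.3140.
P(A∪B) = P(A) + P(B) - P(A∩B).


P(A∪B) = 0.6290 + 0.4120 - 0.3140
= 1.0410 - 0.3140
= 0.7270

P(A∪B) = 0.7270


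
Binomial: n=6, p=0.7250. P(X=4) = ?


C(6,4) = 15
p^4 = 0.276282
(1-p)^2 = 0.075625
P = 15 * 0.276282 * 0.075625 = 0.3134

P(X=4) = 0.3134


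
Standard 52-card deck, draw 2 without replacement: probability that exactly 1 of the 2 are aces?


Hypergeometric: P(X=1) = C(4,1)·C(48,1) / C(52,2)
= 4 × 48 / 1326
= 192/1326 = 0.1448

P = 0.1448


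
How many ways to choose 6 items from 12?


C(12,6) = 12!/(6! × 6!)
= 479001600/(720 × 720)
= 924

C(12,6) = 924


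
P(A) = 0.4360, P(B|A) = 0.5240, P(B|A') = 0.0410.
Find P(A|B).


P(B) = P(B|A)*P(A) + P(B|A')*P(A')
= 0.5240*0.4360 + 0.0410*0.5640
= 0.228464 + 0.023124 = 0.251588
P(A|B) = 0.228464/0.251588 = 0.9081

P(A|B) = 0.9081


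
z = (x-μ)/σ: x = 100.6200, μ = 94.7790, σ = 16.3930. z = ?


z = (100.6200 - 94.7790)/16.3930
= 5.8410/16.3930
= 0.3563

z = 0.3563


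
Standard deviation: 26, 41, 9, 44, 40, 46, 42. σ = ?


Mean = 35.4286
Variance = 152.5306
SD = sqrt(152.5306) = 12.3503

SD = 12.3503


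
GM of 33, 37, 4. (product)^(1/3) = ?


Product = 33 × 37 × 4 = 4884
GM = 4884^(1/3) = 16.9665

GM = 16.9665


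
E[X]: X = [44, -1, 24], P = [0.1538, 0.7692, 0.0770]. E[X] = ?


E[X] = 44*0.1538 - 1*0.7692 + 24*0.0770
= 6.7672 - 0.7692 + 1.8480
= 7.8460

E[X] = 7.8460


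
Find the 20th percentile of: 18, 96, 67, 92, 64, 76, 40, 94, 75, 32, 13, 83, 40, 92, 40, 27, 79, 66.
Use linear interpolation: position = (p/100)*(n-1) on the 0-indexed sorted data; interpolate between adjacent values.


Sorted: 13, 18, 27, 32, 40, 40, 40, 64, 66, 67, 75, 76, 79, 83, 92, 92, 94, 96
n = 18
Index = 20/100 * 17 = 3.4000
Lower = data[3] = 32, Upper = data[4] = 40
P20 = 32 + 0.4000*(8) = 35.2000

P20 = 35.2000


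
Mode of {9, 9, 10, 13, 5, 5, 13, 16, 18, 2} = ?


Frequencies: 2:1, 5:2, 9:2, 10:1, 13:2, 16:1, 18:1
Max frequency = 2
Mode = 5, 9, 13

Mode = 5, 9, 13


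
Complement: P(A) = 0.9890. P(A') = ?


P(not A) = 1 - 0.9890 = 0.0110

P(not A) = 0.0110


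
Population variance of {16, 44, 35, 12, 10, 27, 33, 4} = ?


Mean = 22.6250
Squared deviations: 43.8906, 456.8906, 153.1406, 112.8906, 159.3906, 19.1406, 107.6406, 346.8906
Sum = 1399.8750
Variance = 1399.8750/8 = 174.9844

Variance = 174.9844


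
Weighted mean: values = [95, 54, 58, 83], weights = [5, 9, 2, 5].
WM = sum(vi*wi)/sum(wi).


Numerator = 95*5 + 54*9 + 58*2 + 83*5 = 1492
Denominator = 5 + 9 + 2 + 5 = 21
WM = 1492/21 = 71.0476

WM = 71.0476


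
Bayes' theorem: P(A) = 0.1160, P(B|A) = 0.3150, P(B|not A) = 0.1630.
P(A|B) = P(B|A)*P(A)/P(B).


P(B) = P(B|A)*P(A) + P(B|A')*P(A')
= 0.3150*0.1160 + 0.1630*0.8840
= 0.036540 + 0.144092 = 0.180632
P(A|B) = 0.036540/0.180632 = 0.2023

P(A|B) = 0.2023


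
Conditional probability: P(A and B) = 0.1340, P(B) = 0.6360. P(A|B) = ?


P(A|B) = 0.1340/0.6360 = 0.2107

P(A|B) = 0.2107


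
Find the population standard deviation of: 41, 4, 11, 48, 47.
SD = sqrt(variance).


Mean = 30.2000
Variance = 354.1600
SD = sqrt(354.1600) = 18.8191

SD = 18.8191


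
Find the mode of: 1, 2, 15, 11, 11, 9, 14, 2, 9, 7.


Frequencies: 1:1, 2:2, 7:1, 9:2, 11:2, 14:1, 15:1
Max frequency = 2
Mode = 2, 9, 11

Mode = 2, 9, 11


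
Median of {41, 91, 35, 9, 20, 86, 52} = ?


Sorted: 9, 20, 35, 41, 52, 86, 91
n = 7 (odd)
Middle value = 41

Median = 41


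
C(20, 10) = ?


C(20,10) = 20!/(10! × 10!)
= 2432902008176640000/(3628800 × 3628800)
= 184756

C(20,10) = 184756


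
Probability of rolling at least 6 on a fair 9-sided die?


Favorable outcomes (roll ≥ 6): 4
Total outcomes = 9
P = 4/9 = 0.4444

P = 0.4444


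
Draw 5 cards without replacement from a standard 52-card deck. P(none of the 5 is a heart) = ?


P(no hearts) = (39/52) × (38/51) × (37/50) × (36/49) × (35/48)
= 0.2215

P = 0.2215


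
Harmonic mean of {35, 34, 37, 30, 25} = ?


Sum of reciprocals = 1/35 + 1/34 + 1/37 + 1/30 + 1/25 = 0.158344
HM = 5/0.158344 = 31.5769

HM = 31.5769


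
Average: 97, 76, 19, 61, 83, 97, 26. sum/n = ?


Sum = 97 + 76 + 19 + 61 + 83 + 97 + 26 = 459
n = 7
Mean = 459/7 = 65.5714

Mean = 65.5714


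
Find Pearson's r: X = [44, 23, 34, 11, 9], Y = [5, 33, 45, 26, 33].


Mean X = 24.2000, Mean Y = 28.4000
SD X = 13.377593, SD Y = 13.200000
Cov = -68.880000
r = -68.880000/(13.377593*13.200000) = -0.3901

r = -0.3901


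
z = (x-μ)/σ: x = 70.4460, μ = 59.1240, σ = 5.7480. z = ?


z = (70.4460 - 59.1240)/5.7480
= 11.3220/5.7480
= 1.9697

z = 1.9697


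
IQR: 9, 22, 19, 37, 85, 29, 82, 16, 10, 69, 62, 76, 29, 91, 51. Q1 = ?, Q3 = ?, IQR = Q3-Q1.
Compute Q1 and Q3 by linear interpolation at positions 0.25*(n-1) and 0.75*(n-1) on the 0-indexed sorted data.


Sorted: 9, 10, 16, 19, 22, 29, 29, 37, 51, 62, 69, 76, 82, 85, 91
Q1 (25th %ile) = 20.5000
Q3 (75th %ile) = 72.5000
IQR = 72.5000 - 20.5000 = 52.0000

IQR = 52.0000


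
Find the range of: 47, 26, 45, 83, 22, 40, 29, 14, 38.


Max = 83, Min = 14
Range = 83 - 14 = 69

Range = 69


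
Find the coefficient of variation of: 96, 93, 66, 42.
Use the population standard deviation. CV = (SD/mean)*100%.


Mean = 74.2500
SD = 21.9815
CV = (21.9815/74.2500)*100 = 29.6047%

CV = 29.6047%


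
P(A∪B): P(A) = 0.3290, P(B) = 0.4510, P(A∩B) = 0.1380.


P(A∪B) = 0.3290 + 0.4510 - 0.1380
= 0.7800 - 0.1380
= 0.6420

P(A∪B) = 0.6420


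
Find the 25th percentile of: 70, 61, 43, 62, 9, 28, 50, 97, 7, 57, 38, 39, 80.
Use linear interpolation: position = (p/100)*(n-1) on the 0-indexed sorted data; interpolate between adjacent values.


Sorted: 7, 9, 28, 38, 39, 43, 50, 57, 61, 62, 70, 80, 97
n = 13
Index = 25/100 * 12 = 3.0000
Lower = data[3] = 38, Upper = data[4] = 39
P25 = 38 + 0*(1) = 38.0000

P25 = 38.0000


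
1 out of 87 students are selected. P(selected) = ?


P = 1/87 = 0.0115

P = 0.0115


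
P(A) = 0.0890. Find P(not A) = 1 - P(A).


P(not A) = 1 - 0.0890 = 0.9110

P(not A) = 0.9110


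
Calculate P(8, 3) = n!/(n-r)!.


P(8,3) = 8!/5!
= 40320/120
= 336

P(8,3) = 336


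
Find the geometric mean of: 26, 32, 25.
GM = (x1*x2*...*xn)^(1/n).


Product = 26 × 32 × 25 = 20800
GM = 20800^(1/3) = 27.5014

GM = 27.5014


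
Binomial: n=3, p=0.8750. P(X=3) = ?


C(3,3) = 1
p^3 = 0.669922
(1-p)^0 = 1.000000
P = 1 * 0.669922 * 1.000000 = 0.6699

P(X=3) = 0.6699


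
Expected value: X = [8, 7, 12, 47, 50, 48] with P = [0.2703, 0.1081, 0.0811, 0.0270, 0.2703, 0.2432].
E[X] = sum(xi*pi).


E[X] = 8*0.2703 + 7*0.1081 + 12*0.0811 + 47*0.0270 + 50*0.2703 + 48*0.2432
= 2.1624 + 0.7567 + 0.9732 + 1.2690 + 13.5150 + 11.6736
= 30.3499

E[X] = 30.3499


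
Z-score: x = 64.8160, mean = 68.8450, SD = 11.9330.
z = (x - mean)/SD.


z = (64.8160 - 68.8450)/11.9330
= -4.0290/11.9330
= -0.3376

z = -0.3376


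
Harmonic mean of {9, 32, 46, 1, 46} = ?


Sum of reciprocals = 1/9 + 1/32 + 1/46 + 1/1 + 1/46 = 1.185839
HM = 5/1.185839 = 4.2164

HM = 4.2164


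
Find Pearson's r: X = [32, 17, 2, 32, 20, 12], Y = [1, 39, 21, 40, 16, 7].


Mean X = 19.1667, Mean Y = 20.6667
SD X = 10.652334, SD Y = 14.749765
Cov = 7.388889
r = 7.388889/(10.652334*14.749765) = 0.0470

r = 0.0470


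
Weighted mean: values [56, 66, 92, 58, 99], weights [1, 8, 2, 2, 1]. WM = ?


Numerator = 56*1 + 66*8 + 92*2 + 58*2 + 99*1 = 983
Denominator = 1 + 8 + 2 + 2 + 1 = 14
WM = 983/14 = 70.2143

WM = 70.2143


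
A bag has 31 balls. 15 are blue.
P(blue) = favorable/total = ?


P = 15/31 = 0.4839

P = 0.4839


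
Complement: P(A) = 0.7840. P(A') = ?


P(not A) = 1 - 0.7840 = 0.2160

P(not A) = 0.2160


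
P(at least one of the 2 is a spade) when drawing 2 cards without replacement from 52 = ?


P(at least one) = 1 - P(none)
P(none) = (39/52) × (38/51) = 0.558824
P(at least one) = 1 - 0.558824 = 0.4412

P = 0.4412


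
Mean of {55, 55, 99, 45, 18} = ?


Sum = 55 + 55 + 99 + 45 + 18 = 272
n = 5
Mean = 272/5 = 54.4000

Mean = 54.4000


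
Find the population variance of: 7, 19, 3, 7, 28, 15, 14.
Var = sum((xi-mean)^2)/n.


Mean = 13.2857
Squared deviations: 39.5102, 32.6531, 105.7959, 39.5102, 216.5102, 2.9388, 0.5102
Sum = 437.4286
Variance = 437.4286/7 = 62.4898

Variance = 62.4898


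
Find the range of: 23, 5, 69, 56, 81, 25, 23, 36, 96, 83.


Max = 96, Min = 5
Range = 96 - 5 = 91

Range = 91


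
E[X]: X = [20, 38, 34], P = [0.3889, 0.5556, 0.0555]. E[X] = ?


E[X] = 20*0.3889 + 38*0.5556 + 34*0.0555
= 7.7780 + 21.1128 + 1.8870
= 30.7778

E[X] = 30.7778


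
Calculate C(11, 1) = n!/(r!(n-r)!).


C(11,1) = 11!/(1! × 10!)
= 39916800/(1 × 3628800)
= 11

C(11,1) = 11


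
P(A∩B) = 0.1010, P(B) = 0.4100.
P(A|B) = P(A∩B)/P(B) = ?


P(A|B) = 0.1010/0.4100 = 0.2463

P(A|B) = 0.2463


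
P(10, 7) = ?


P(10,7) = 10!/3!
= 3628800/6
= 604800

P(10,7) = 604800


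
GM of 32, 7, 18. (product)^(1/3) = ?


Product = 32 × 7 × 18 = 4032
GM = 4032^(1/3) = 15.9162

GM = 15.9162


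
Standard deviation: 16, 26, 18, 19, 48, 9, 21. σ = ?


Mean = 22.4286
Variance = 131.6735
SD = sqrt(131.6735) = 11.4749

SD = 11.4749


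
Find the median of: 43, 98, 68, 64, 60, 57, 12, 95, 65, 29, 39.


Sorted: 12, 29, 39, 43, 57, 60, 64, 65, 68, 95, 98
n = 11 (odd)
Middle value = 60

Median = 60


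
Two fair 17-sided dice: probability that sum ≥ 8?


Total outcomes = 17×17 = 289
Favorable (sum ≥ 8): 268
P = 268/289 = 0.9273

P = 0.9273


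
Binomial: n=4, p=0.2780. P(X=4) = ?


C(4,4) = 1
p^4 = 0.005973
(1-p)^0 = 1.000000
P = 1 * 0.005973 * 1.000000 = 0.0060

P(X=4) = 0.0060


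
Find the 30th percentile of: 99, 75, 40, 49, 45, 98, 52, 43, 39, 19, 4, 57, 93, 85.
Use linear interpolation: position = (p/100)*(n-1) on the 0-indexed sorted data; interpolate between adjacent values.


Sorted: 4, 19, 39, 40, 43, 45, 49, 52, 57, 75, 85, 93, 98, 99
n = 14
Index = 30/100 * 13 = 3.9000
Lower = data[3] = 40, Upper = data[4] = 43
P30 = 40 + 0.9000*(3) = 42.7000

P30 = 42.7000


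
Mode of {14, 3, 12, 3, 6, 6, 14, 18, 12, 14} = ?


Frequencies: 3:2, 6:2, 12:2, 14:3, 18:1
Max frequency = 3
Mode = 14

Mode = 14


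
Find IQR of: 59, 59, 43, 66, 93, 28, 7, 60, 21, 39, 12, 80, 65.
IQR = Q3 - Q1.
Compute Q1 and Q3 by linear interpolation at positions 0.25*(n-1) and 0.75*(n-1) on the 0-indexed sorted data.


Sorted: 7, 12, 21, 28, 39, 43, 59, 59, 60, 65, 66, 80, 93
Q1 (25th %ile) = 28.0000
Q3 (75th %ile) = 65.0000
IQR = 65.0000 - 28.0000 = 37.0000

IQR = 37.0000


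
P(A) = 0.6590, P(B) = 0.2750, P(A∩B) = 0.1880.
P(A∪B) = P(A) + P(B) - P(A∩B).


P(A∪B) = 0.6590 + 0.2750 - 0.1880
= 0.9340 - 0.1880
= 0.7460

P(A∪B) = 0.7460


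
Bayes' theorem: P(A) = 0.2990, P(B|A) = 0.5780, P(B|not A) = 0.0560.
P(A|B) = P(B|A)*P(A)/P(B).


P(B) = P(B|A)*P(A) + P(B|A')*P(A')
= 0.5780*0.2990 + 0.0560*0.7010
= 0.172822 + 0.039256 = 0.212078
P(A|B) = 0.172822/0.212078 = 0.8149

P(A|B) = 0.8149


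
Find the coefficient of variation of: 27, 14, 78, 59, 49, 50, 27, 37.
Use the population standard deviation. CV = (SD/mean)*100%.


Mean = 42.6250
SD = 19.2155
CV = (19.2155/42.6250)*100 = 45.0803%

CV = 45.0803%


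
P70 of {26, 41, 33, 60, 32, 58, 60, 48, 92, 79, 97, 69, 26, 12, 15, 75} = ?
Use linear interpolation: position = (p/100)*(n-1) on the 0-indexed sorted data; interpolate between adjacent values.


Sorted: 12, 15, 26, 26, 32, 33, 41, 48, 58, 60, 60, 69, 75, 79, 92, 97
n = 16
Index = 70/100 * 15 = 10.5000
Lower = data[10] = 60, Upper = data[11] = 69
P70 = 60 + 0.5000*(9) = 64.5000

P70 = 64.5000


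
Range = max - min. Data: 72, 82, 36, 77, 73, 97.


Max = 97, Min = 36
Range = 97 - 36 = 61

Range = 61


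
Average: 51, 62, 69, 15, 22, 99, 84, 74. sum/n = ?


Sum = 51 + 62 + 69 + 15 + 22 + 99 + 84 + 74 = 476
n = 8
Mean = 476/8 = 59.5000

Mean = 59.5000


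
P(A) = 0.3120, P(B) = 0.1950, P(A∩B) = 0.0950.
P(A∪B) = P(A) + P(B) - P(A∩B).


P(A∪B) = 0.3120 + 0.1950 - 0.0950
= 0.5070 - 0.0950
= 0.4120

P(A∪B) = 0.4120


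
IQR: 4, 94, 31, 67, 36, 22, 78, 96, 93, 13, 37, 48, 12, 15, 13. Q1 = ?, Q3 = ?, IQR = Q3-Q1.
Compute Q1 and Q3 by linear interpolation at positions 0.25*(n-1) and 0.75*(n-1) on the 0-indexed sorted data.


Sorted: 4, 12, 13, 13, 15, 22, 31, 36, 37, 48, 67, 78, 93, 94, 96
Q1 (25th %ile) = 14.0000
Q3 (75th %ile) = 72.5000
IQR = 72.5000 - 14.0000 = 58.5000

IQR = 58.5000


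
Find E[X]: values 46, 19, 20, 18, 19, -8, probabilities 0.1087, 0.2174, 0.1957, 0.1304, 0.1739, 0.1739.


E[X] = 46*0.1087 + 19*0.2174 + 20*0.1957 + 18*0.1304 + 19*0.1739 - 8*0.1739
= 5.0002 + 4.1306 + 3.9140 + 2.3472 + 3.3041 - 1.3912
= 17.3049

E[X] = 17.3049


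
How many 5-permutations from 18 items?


P(18,5) = 18!/13!
= 6402373705728000/6227020800
= 1028160

P(18,5) = 1028160


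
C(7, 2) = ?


C(7,2) = 7!/(2! × 5!)
= 5040/(2 × 120)
= 21

C(7,2) = 21


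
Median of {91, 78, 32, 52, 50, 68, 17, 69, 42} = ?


Sorted: 17, 32, 42, 50, 52, 68, 69, 78, 91
n = 9 (odd)
Middle value = 52

Median = 52


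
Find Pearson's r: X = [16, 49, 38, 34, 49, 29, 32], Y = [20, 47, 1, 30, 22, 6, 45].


Mean X = 35.2857, Mean Y = 24.4286
SD X = 10.739969, SD Y = 16.378184
Cov = 48.448980
r = 48.448980/(10.739969*16.378184) = 0.2754

r = 0.2754


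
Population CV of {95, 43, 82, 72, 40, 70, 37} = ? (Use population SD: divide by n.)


Mean = 62.7143
SD = 21.1100
CV = (21.1100/62.7143)*100 = 33.6606%

CV = 33.6606%


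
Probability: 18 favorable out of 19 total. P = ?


P = 18/19 = 0.9474

P = 0.9474


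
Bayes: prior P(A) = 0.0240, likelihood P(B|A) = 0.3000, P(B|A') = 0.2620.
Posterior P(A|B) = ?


P(B) = P(B|A)*P(A) + P(B|A')*P(A')
= 0.3000*0.0240 + 0.2620*0.9760
= 0.007200 + 0.255712 = 0.262912
P(A|B) = 0.007200/0.262912 = 0.0274

P(A|B) = 0.0274


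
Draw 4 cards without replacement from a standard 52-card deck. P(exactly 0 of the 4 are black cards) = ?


Hypergeometric: P(X=0) = C(26,0)·C(26,4) / C(52,4)
= 1 × 14950 / 270725
= 14950/270725 = 0.0552

P = 0.0552


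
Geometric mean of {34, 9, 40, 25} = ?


Product = 34 × 9 × 40 × 25 = 306000
GM = 306000^(1/4) = 23.5196

GM = 23.5196


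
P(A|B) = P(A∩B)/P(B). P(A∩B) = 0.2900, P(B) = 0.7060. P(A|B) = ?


P(A|B) = 0.2900/0.7060 = 0.4108

P(A|B) = 0.4108


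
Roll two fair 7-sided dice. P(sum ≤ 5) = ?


Total outcomes = 7×7 = 49
Favorable (sum ≤ 5): 10
P = 10/49 = 0.2041

P = 0.2041


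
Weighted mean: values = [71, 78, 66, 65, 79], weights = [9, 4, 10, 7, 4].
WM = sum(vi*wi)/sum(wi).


Numerator = 71*9 + 78*4 + 66*10 + 65*7 + 79*4 = 2382
Denominator = 9 + 4 + 10 + 7 + 4 = 34
WM = 2382/34 = 70.0588

WM = 70.0588


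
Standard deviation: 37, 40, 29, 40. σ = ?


Mean = 36.5000
Variance = 20.2500
SD = sqrt(20.2500) = 4.5000

SD = 4.5000


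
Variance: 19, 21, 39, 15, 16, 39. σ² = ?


Mean = 24.8333
Squared deviations: 34.0278, 14.6944, 200.6944, 96.6944, 78.0278, 200.6944
Sum = 624.8333
Variance = 624.8333/6 = 104.1389

Variance = 104.1389


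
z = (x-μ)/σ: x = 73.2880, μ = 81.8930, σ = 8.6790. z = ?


z = (73.2880 - 81.8930)/8.6790
= -8.6050/8.6790
= -0.9915

z = -0.9915


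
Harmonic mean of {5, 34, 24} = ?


Sum of reciprocals = 1/5 + 1/34 + 1/24 = 0.271078
HM = 3/0.271078 = 11.0669

HM = 11.0669


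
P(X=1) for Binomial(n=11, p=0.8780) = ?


C(11,1) = 11
p^1 = 0.878000
(1-p)^10 = 7.304631e-10
P = 11 * 0.878000 * 7.304631e-10 = 7.0548e-09

P(X=1) = 7.0548e-09


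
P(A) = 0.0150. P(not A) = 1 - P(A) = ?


P(not A) = 1 - 0.0150 = 0.9850

P(not A) = 0.9850


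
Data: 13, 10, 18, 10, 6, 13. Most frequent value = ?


Frequencies: 6:1, 10:2, 13:2, 18:1
Max frequency = 2
Mode = 10, 13

Mode = 10, 13


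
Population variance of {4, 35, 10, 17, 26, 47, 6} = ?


Mean = 20.7143
Squared deviations: 279.3673, 204.0816, 114.7959, 13.7959, 27.9388, 690.9388, 216.5102
Sum = 1547.4286
Variance = 1547.4286/7 = 221.0612

Variance = 221.0612


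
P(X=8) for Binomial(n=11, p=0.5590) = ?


C(11,8) = 165
p^8 = 0.009534
(1-p)^3 = 0.085766
P = 165 * 0.009534 * 0.085766 = 0.1349

P(X=8) = 0.1349


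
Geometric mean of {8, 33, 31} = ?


Product = 8 × 33 × 31 = 8184
GM = 8184^(1/3) = 20.1522

GM = 20.1522


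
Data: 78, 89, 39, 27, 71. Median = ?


Sorted: 27, 39, 71, 78, 89
n = 5 (odd)
Middle value = 71

Median = 71


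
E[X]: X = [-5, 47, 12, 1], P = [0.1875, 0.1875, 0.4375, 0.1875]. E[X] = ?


E[X] = -5*0.1875 + 47*0.1875 + 12*0.4375 + 1*0.1875
= -0.9375 + 8.8125 + 5.2500 + 0.1875
= 13.3125

E[X] = 13.3125


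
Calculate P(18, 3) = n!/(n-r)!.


P(18,3) = 18!/15!
= 6402373705728000/1307674368000
= 4896

P(18,3) = 4896


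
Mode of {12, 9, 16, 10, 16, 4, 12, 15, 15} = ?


Frequencies: 4:1, 9:1, 10:1, 12:2, 15:2, 16:2
Max frequency = 2
Mode = 12, 15, 16

Mode = 12, 15, 16


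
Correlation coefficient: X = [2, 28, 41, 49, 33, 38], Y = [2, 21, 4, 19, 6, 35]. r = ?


Mean X = 31.8333, Mean Y = 14.5000
SD X = 14.848307, SD Y = 11.701140
Cov = 74.250000
r = 74.250000/(14.848307*11.701140) = 0.4274

r = 0.4274


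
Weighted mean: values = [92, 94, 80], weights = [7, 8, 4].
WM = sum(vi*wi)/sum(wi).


Numerator = 92*7 + 94*8 + 80*4 = 1716
Denominator = 7 + 8 + 4 = 19
WM = 1716/19 = 90.3158

WM = 90.3158


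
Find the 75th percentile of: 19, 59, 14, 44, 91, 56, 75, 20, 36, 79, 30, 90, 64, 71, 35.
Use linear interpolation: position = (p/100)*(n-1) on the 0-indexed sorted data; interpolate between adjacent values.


Sorted: 14, 19, 20, 30, 35, 36, 44, 56, 59, 64, 71, 75, 79, 90, 91
n = 15
Index = 75/100 * 14 = 10.5000
Lower = data[10] = 71, Upper = data[11] = 75
P75 = 71 + 0.5000*(4) = 73.0000

P75 = 73.0000


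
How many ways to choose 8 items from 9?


C(9,8) = 9!/(8! × 1!)
= 362880/(40320 × 1)
= 9

C(9,8) = 9


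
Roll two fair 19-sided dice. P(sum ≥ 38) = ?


Total outcomes = 19×19 = 361
Favorable (sum ≥ 38): 1
P = 1/361 = 0.0028

P = 0.0028


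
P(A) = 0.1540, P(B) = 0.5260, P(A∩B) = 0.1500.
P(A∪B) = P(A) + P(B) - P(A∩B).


P(A∪B) = 0.1540 + 0.5260 - 0.1500
= 0.6800 - 0.1500
= 0.5300

P(A∪B) = 0.5300


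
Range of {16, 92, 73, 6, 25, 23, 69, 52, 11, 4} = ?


Max = 92, Min = 4
Range = 92 - 4 = 88

Range = 88


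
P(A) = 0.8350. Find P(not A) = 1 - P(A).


P(not A) = 1 - 0.8350 = 0.1650

P(not A) = 0.1650


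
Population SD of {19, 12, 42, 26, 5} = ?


Mean = 20.8000
Variance = 161.3600
SD = sqrt(161.3600) = 12.7028

SD = 12.7028


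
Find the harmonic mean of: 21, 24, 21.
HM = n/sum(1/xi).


Sum of reciprocals = 1/21 + 1/24 + 1/21 = 0.136905
HM = 3/0.136905 = 21.9130

HM = 21.9130


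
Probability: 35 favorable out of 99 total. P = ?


P = 35/99 = 0.3535

P = 0.3535


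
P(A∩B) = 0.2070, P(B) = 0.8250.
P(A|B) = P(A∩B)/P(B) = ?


P(A|B) = 0.2070/0.8250 = 0.2509

P(A|B) = 0.2509


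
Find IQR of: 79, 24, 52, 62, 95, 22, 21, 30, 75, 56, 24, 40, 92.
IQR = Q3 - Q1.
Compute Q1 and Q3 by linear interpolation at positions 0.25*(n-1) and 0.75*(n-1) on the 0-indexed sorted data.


Sorted: 21, 22, 24, 24, 30, 40, 52, 56, 62, 75, 79, 92, 95
Q1 (25th %ile) = 24.0000
Q3 (75th %ile) = 75.0000
IQR = 75.0000 - 24.0000 = 51.0000

IQR = 51.0000


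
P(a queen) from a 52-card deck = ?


4 queens in 52 cards
P = 4/52 = 0.0769

P = 0.0769


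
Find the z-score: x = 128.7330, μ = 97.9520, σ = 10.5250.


z = (128.7330 - 97.9520)/10.5250
= 30.7810/10.5250
= 2.9246

z = 2.9246


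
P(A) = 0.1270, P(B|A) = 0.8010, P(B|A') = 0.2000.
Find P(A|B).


P(B) = P(B|A)*P(A) + P(B|A')*P(A')
= 0.8010*0.1270 + 0.2000*0.8730
= 0.101727 + 0.174600 = 0.276327
P(A|B) = 0.101727/0.276327 = 0.3681

P(A|B) = 0.3681


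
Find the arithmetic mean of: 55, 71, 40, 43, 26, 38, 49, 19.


Sum = 55 + 71 + 40 + 43 + 26 + 38 + 49 + 19 = 341
n = 8
Mean = 341/8 = 42.6250

Mean = 42.6250


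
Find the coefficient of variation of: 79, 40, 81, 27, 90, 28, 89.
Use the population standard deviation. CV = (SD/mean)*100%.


Mean = 62.0000
SD = 26.8009
CV = (26.8009/62.0000)*100 = 43.2272%

CV = 43.2272%


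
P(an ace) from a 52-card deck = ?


4 aces in 52 cards
P = 4/52 = 0.0769

P = 0.0769


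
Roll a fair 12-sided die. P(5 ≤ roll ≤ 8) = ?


Favorable outcomes (5 ≤ roll ≤ 8): 4
Total outcomes = 12
P = 4/12 = 0.3333

P = 0.3333


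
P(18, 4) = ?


P(18,4) = 18!/14!
= 6402373705728000/87178291200
= 73440

P(18,4) = 73440


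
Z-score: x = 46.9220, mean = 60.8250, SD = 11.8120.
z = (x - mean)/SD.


z = (46.9220 - 60.8250)/11.8120
= -13.9030/11.8120
= -1.1770

z = -1.1770


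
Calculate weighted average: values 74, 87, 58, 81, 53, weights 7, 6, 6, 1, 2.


Numerator = 74*7 + 87*6 + 58*6 + 81*1 + 53*2 = 1575
Denominator = 7 + 6 + 6 + 1 + 2 = 22
WM = 1575/22 = 71.5909

WM = 71.5909


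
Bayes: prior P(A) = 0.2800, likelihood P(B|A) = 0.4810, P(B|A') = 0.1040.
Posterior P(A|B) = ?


P(B) = P(B|A)*P(A) + P(B|A')*P(A')
= 0.4810*0.2800 + 0.1040*0.7200
= 0.134680 + 0.074880 = 0.209560
P(A|B) = 0.134680/0.209560 = 0.6427

P(A|B) = 0.6427


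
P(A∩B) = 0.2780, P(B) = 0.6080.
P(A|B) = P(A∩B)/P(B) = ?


P(A|B) = 0.2780/0.6080 = 0.4572

P(A|B) = 0.4572


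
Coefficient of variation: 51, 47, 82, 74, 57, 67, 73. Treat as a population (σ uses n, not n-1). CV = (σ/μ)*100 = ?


Mean = 64.4286
SD = 12.0695
CV = (12.0695/64.4286)*100 = 18.7332%

CV = 18.7332%


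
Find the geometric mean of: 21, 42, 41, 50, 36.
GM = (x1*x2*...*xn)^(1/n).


Product = 21 × 42 × 41 × 50 × 36 = 65091600
GM = 65091600^(1/5) = 36.5347

GM = 36.5347


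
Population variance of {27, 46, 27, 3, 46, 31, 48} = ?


Mean = 32.5714
Squared deviations: 31.0408, 180.3265, 31.0408, 874.4694, 180.3265, 2.4694, 238.0408
Sum = 1537.7143
Variance = 1537.7143/7 = 219.6735

Variance = 219.6735


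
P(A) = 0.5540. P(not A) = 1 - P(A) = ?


P(not A) = 1 - 0.5540 = 0.4460

P(not A) = 0.4460


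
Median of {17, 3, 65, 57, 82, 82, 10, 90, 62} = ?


Sorted: 3, 10, 17, 57, 62, 65, 82, 82, 90
n = 9 (odd)
Middle value = 62

Median = 62


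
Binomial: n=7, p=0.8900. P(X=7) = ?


C(7,7) = 1
p^7 = 0.442313
(1-p)^0 = 1.000000
P = 1 * 0.442313 * 1.000000 = 0.4423

P(X=7) = 0.4423


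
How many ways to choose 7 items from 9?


C(9,7) = 9!/(7! × 2!)
= 362880/(5040 × 2)
= 36

C(9,7) = 36


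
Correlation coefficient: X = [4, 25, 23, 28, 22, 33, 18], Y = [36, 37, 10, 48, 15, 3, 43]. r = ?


Mean X = 21.8571, Mean Y = 27.4286
SD X = 8.509299, SD Y = 16.413036
Cov = -50.081633
r = -50.081633/(8.509299*16.413036) = -0.3586

r = -0.3586


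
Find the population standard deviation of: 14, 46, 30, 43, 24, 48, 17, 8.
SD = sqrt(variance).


Mean = 28.7500
Variance = 210.1875
SD = sqrt(210.1875) = 14.4978

SD = 14.4978


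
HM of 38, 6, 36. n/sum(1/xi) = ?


Sum of reciprocals = 1/38 + 1/6 + 1/36 = 0.220760
HM = 3/0.220760 = 13.5894

HM = 13.5894


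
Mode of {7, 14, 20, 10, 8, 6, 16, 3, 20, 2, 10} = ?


Frequencies: 2:1, 3:1, 6:1, 7:1, 8:1, 10:2, 14:1, 16:1, 20:2
Max frequency = 2
Mode = 10, 20

Mode = 10, 20


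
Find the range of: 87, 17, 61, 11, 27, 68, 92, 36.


Max = 92, Min = 11
Range = 92 - 11 = 81

Range = 81


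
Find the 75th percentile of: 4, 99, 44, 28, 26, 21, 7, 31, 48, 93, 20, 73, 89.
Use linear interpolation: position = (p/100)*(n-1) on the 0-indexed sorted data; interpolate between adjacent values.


Sorted: 4, 7, 20, 21, 26, 28, 31, 44, 48, 73, 89, 93, 99
n = 13
Index = 75/100 * 12 = 9.0000
Lower = data[9] = 73, Upper = data[10] = 89
P75 = 73 + 0*(16) = 73.0000

P75 = 73.0000


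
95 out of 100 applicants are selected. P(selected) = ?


P = 95/100 = 0.9500

P = 0.9500


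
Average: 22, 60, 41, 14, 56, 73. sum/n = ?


Sum = 22 + 60 + 41 + 14 + 56 + 73 = 266
n = 6
Mean = 266/6 = 44.3333

Mean = 44.3333


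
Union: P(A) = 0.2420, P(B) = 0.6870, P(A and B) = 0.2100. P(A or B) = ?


P(A∪B) = 0.2420 + 0.6870 - 0.2100
= 0.9290 - 0.2100
= 0.7190

P(A∪B) = 0.7190


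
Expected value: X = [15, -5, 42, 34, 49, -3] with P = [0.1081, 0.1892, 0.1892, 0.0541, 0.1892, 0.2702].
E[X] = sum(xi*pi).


E[X] = 15*0.1081 - 5*0.1892 + 42*0.1892 + 34*0.0541 + 49*0.1892 - 3*0.2702
= 1.6215 - 0.9460 + 7.9464 + 1.8394 + 9.2708 - 0.8106
= 18.9215

E[X] = 18.9215


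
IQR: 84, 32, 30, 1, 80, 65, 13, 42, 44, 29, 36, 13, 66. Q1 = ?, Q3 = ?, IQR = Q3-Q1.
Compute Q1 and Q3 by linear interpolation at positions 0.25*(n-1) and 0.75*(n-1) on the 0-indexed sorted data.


Sorted: 1, 13, 13, 29, 30, 32, 36, 42, 44, 65, 66, 80, 84
Q1 (25th %ile) = 29.0000
Q3 (75th %ile) = 65.0000
IQR = 65.0000 - 29.0000 = 36.0000

IQR = 36.0000


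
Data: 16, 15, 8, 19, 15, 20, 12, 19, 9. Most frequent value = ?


Frequencies: 8:1, 9:1, 12:1, 15:2, 16:1, 19:2, 20:1
Max frequency = 2
Mode = 15, 19

Mode = 15, 19


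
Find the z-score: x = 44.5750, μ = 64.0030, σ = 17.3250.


z = (44.5750 - 64.0030)/17.3250
= -19.4280/17.3250
= -1.1214

z = -1.1214


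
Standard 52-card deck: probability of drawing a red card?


26 red cards in 52 cards
P = 26/52 = 0.5000

P = 0.5000


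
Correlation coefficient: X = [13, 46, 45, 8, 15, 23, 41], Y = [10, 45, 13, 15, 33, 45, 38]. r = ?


Mean X = 27.2857, Mean Y = 28.4286
SD X = 15.106425, SD Y = 14.241360
Cov = 80.448980
r = 80.448980/(15.106425*14.241360) = 0.3739

r = 0.3739


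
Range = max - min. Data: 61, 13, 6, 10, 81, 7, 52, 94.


Max = 94, Min = 6
Range = 94 - 6 = 88

Range = 88


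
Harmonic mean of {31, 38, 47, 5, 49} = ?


Sum of reciprocals = 1/31 + 1/38 + 1/47 + 1/5 + 1/49 = 0.300259
HM = 5/0.300259 = 16.6523

HM = 16.6523


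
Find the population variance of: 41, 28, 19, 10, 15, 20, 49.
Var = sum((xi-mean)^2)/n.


Mean = 26.0000
Squared deviations: 225.0000, 4.0000, 49.0000, 256.0000, 121.0000, 36.0000, 529.0000
Sum = 1220.0000
Variance = 1220.0000/7 = 174.2857

Variance = 174.2857


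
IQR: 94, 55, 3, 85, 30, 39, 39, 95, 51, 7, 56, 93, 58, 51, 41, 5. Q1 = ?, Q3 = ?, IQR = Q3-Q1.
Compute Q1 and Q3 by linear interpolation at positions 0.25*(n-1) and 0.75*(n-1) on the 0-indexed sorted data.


Sorted: 3, 5, 7, 30, 39, 39, 41, 51, 51, 55, 56, 58, 85, 93, 94, 95
Q1 (25th %ile) = 36.7500
Q3 (75th %ile) = 64.7500
IQR = 64.7500 - 36.7500 = 28.0000

IQR = 28.0000


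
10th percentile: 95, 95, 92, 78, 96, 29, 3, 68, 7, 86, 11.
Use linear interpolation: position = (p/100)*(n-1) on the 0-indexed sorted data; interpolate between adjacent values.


Sorted: 3, 7, 11, 29, 68, 78, 86, 92, 95, 95, 96
n = 11
Index = 10/100 * 10 = 1.0000
Lower = data[1] = 7, Upper = data[2] = 11
P10 = 7 + 0*(4) = 7.0000

P10 = 7.0000


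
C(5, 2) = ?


C(5,2) = 5!/(2! × 3!)
= 120/(2 × 6)
= 10

C(5,2) = 10


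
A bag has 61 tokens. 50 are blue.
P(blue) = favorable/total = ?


P = 50/61 = 0.8197

P = 0.8197


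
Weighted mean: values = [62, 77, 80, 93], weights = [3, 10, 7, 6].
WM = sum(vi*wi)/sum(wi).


Numerator = 62*3 + 77*10 + 80*7 + 93*6 = 2074
Denominator = 3 + 10 + 7 + 6 = 26
WM = 2074/26 = 79.7692

WM = 79.7692


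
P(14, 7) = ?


P(14,7) = 14!/7!
= 87178291200/5040
= 17297280

P(14,7) = 17297280


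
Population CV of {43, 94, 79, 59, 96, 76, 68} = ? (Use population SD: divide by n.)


Mean = 73.5714
SD = 17.4590
CV = (17.4590/73.5714)*100 = 23.7307%

CV = 23.7307%


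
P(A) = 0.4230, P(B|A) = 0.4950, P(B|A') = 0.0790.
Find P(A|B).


P(B) = P(B|A)*P(A) + P(B|A')*P(A')
= 0.4950*0.4230 + 0.0790*0.5770
= 0.209385 + 0.045583 = 0.254968
P(A|B) = 0.209385/0.254968 = 0.8212

P(A|B) = 0.8212


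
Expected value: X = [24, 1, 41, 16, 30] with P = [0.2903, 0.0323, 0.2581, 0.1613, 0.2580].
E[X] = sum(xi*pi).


E[X] = 24*0.2903 + 1*0.0323 + 41*0.2581 + 16*0.1613 + 30*0.2580
= 6.9672 + 0.0323 + 10.5821 + 2.5808 + 7.7400
= 27.9024

E[X] = 27.9024


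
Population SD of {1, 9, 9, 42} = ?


Mean = 15.2500
Variance = 249.1875
SD = sqrt(249.1875) = 15.7857

SD = 15.7857


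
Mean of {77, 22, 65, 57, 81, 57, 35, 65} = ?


Sum = 77 + 22 + 65 + 57 + 81 + 57 + 35 + 65 = 459
n = 8
Mean = 459/8 = 57.3750

Mean = 57.3750


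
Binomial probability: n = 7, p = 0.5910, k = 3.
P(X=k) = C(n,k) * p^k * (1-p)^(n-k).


C(7,3) = 35
p^3 = 0.206425
(1-p)^4 = 0.027983
P = 35 * 0.206425 * 0.027983 = 0.2022

P(X=3) = 0.2022


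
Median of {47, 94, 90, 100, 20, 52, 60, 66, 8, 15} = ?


Sorted: 8, 15, 20, 47, 52, 60, 66, 90, 94, 100
n = 10 (even)
Middle values: 52 and 60
Median = (52+60)/2 = 56.0000

Median = 56.0000


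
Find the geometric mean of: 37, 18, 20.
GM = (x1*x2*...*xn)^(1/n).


Product = 37 × 18 × 20 = 13320
GM = 13320^(1/3) = 23.7047

GM = 23.7047
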